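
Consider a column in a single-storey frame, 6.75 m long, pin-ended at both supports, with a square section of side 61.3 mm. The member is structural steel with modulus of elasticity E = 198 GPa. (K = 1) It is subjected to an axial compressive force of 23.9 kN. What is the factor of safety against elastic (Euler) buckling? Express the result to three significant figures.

I = a⁴/12 = 61.3⁴/12 = 1.177×10^6 mm⁴
I = 1.177×10^6 mm⁴ = 1.177×10^-6 m⁴
Effective length L_e = K·L = 1 × 6.75 = 6.750 m
P_cr = π²EI / L_e² = π² × 198×10⁹ × 1.177×10^-6 / 6.750² = 5.047×10^4 N
Factor of safety n = P_cr / P = 50.468 / 23.9 = 2.11

n ≈ 2.11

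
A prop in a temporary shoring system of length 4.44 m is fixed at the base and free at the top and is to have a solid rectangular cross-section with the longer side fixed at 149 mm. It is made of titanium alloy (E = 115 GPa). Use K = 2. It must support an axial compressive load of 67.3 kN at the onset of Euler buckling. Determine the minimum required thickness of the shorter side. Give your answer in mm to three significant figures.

b ≈ 72.2 mm

L_e = K·L = 2 × 4.44 = 8.880 m
Required I = P_cr·L_e²/(π²E) = 6.730×10^4 × 8.880² / (π² × 1.15×10^11) = 4.676×10^-6 m⁴
I_req = 4.676×10^6 mm⁴
Rectangle, weak axis: I_min = h·b³/12 with h = 149 mm fixed  ⇒  b = (12I/h)^(1/3) = 72.2 mm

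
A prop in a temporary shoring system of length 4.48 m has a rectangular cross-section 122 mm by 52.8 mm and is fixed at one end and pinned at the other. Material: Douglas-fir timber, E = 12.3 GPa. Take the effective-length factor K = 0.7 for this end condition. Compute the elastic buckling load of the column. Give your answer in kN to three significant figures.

P_cr ≈ 18.5 kN

Buckling occurs about the weak axis: I_min = h·b³/12 with b = 52.8 mm (the shorter side).
I_min = 122×52.8³/12 = 1.497×10^6 mm⁴
I = 1.497×10^6 mm⁴ = 1.497×10^-6 m⁴
Effective length L_e = K·L = 0.7 × 4.48 = 3.136 m
P_cr = π²EI / L_e² = π² × 12.3×10⁹ × 1.497×10^-6 / 3.136² = 1.847×10^4 N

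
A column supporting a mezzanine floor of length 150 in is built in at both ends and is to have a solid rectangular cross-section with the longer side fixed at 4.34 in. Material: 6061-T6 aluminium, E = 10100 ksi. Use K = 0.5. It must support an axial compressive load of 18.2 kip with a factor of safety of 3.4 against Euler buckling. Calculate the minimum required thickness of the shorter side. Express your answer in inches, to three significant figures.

b ≈ 2.13 in

Required P_cr = n·P = 3.4 × 18.2 = 61.88 kip
L_e = K·L = 0.5 × 150 = 75.00 in
Required I = P_cr·L_e²/(π²E) = 6.188×10^4 × 75.00² / (π² × 1.01×10^7) = 3.492 in⁴
Rectangle, weak axis: I_min = h·b³/12 with h = 4.34 in fixed  ⇒  b = (12I/h)^(1/3) = 2.13 in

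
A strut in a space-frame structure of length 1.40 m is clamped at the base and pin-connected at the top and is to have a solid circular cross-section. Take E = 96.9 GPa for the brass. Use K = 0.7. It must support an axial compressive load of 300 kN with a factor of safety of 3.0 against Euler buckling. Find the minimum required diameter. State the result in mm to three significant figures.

Required P_cr = n·P = 3.0 × 300 = 900.0 kN
L_e = K·L = 0.7 × 1.40 = 0.9800 m
Required I = P_cr·L_e²/(π²E) = 9.000×10^5 × 0.9800² / (π² × 9.69×10^10) = 9.038×10^-7 m⁴
I_req = 9.038×10^5 mm⁴
Solid circle: I = πd⁴/64  ⇒  d = (64I/π)^(1/4) = (64×9.038×10^5/π)^(1/4) = 65.5 mm

d ≈ 65.5 mm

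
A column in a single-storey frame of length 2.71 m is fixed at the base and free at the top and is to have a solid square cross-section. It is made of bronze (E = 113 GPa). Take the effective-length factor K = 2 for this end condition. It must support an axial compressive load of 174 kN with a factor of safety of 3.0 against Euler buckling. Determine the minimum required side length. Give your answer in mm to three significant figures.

a ≈ 113 mm

Required P_cr = n·P = 3.0 × 174 = 522.0 kN
L_e = K·L = 2 × 2.71 = 5.420 m
Required I = P_cr·L_e²/(π²E) = 5.220×10^5 × 5.420² / (π² × 1.13×10^11) = 1.375×10^-5 m⁴
I_req = 1.375×10^7 mm⁴
Solid square: I = a⁴/12  ⇒  a = (12I)^(1/4) = (12×1.375×10^7)^(1/4) = 113 mm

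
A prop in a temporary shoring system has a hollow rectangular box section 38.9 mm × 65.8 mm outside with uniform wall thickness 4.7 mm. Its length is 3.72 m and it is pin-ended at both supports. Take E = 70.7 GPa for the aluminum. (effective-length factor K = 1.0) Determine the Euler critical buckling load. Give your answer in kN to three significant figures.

P_cr ≈ 10.2 kN

Inner dimensions: h_i = 65.8 − 2×4.7 = 56.40 mm, b_i = 38.9 − 2×4.7 = 29.50 mm
Weak-axis I_min = (h_o·b_o³ − h_i·b_i³)/12 with b_o = 38.9, b_i = 29.50 mm (shorter outer/inner sides).
I_min = (65.8×38.9³ − 56.40×29.50³)/12 = 2.021×10^5 mm⁴
I = 2.021×10^5 mm⁴ = 2.021×10^-7 m⁴
Effective length L_e = K·L = 1 × 3.72 = 3.720 m
P_cr = π²EI / L_e² = π² × 70.7×10⁹ × 2.021×10^-7 / 3.720² = 1.019×10^4 N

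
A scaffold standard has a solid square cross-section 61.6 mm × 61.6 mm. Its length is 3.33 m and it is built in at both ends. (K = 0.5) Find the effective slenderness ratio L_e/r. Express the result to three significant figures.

For a square r = a/√12 = 61.6/√12 = 17.78 mm
L_e = K·L = 0.5 × 3.33 m = 1.665 m = 1665.0 mm
λ = L_e / r_min = 1665.0 / 17.78 = 93.6

λ ≈ 93.6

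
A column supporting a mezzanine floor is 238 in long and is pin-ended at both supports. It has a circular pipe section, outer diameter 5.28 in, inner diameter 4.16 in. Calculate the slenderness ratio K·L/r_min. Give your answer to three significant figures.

λ ≈ 142

d_o = 5.28 in, d_i = 4.16 in
I = π(d_o⁴ − d_i⁴)/64 = π(5.28⁴ − 4.160⁴)/64 = 23.45 in⁴
A = 8.304 in²;  r_min = √(I/A) = √(23.45/8.304) = 1.680 in
L_e = K·L = 1 × 238 = 238.0 in
λ = L_e / r_min = 238.00 / 1.680 = 142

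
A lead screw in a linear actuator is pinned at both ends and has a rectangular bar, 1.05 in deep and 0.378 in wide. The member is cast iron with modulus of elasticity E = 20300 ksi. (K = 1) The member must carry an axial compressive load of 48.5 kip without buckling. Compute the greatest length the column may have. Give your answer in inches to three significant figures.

L_max ≈ 4.42 in

Buckling occurs about the weak axis: I_min = h·b³/12 with b = 0.378 in (the shorter side).
I_min = 1.05×0.378³/12 = 4.726×10^-3 in⁴
At the buckling limit P_cr = P = 4.850×10^4 lb
From P_cr = π²EI/(K·L)²:  L = (1/K)·√(π²EI/P_cr) = (1/1)·√(π²×2.03×10^7×4.726×10^-3/4.850×10^4)
L = 4.42 in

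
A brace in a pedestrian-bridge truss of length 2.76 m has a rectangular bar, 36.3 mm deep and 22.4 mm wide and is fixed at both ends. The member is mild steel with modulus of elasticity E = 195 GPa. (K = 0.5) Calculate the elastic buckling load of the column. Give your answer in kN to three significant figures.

P_cr ≈ 34.4 kN

Buckling occurs about the weak axis: I_min = h·b³/12 with b = 22.4 mm (the shorter side).
I_min = 36.3×22.4³/12 = 3.400×10^4 mm⁴
I = 3.400×10^4 mm⁴ = 3.400×10^-8 m⁴
Effective length L_e = K·L = 0.5 × 2.76 = 1.380 m
P_cr = π²EI / L_e² = π² × 195×10⁹ × 3.400×10^-8 / 1.380² = 3.436×10^4 N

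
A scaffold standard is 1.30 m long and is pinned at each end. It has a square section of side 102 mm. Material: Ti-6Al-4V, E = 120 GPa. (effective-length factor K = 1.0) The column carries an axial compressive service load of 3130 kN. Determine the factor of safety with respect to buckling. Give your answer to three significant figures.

I = a⁴/12 = 102⁴/12 = 9.020×10^6 mm⁴
I = 9.020×10^6 mm⁴ = 9.020×10^-6 m⁴
Effective length L_e = K·L = 1 × 1.30 = 1.300 m
P_cr = π²EI / L_e² = π² × 120×10⁹ × 9.020×10^-6 / 1.300² = 6.321×10^6 N
Factor of safety n = P_cr / P = 6321.4 / 3130 = 2.02

n ≈ 2.02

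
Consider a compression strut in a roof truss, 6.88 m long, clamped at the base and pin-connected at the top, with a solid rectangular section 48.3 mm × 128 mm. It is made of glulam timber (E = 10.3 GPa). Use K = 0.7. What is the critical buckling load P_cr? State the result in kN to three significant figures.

P_cr ≈ 5.27 kN

Buckling occurs about the weak axis: I_min = h·b³/12 with b = 48.3 mm (the shorter side).
I_min = 128×48.3³/12 = 1.202×10^6 mm⁴
I = 1.202×10^6 mm⁴ = 1.202×10^-6 m⁴
Effective length L_e = K·L = 0.7 × 6.88 = 4.816 m
P_cr = π²EI / L_e² = π² × 10.3×10⁹ × 1.202×10^-6 / 4.816² = 5.268×10^3 N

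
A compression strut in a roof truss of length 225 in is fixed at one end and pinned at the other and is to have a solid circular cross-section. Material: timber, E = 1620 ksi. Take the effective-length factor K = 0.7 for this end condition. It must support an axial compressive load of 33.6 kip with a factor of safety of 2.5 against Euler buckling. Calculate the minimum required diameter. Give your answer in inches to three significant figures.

Required P_cr = n·P = 2.5 × 33.6 = 84.00 kip
L_e = K·L = 0.7 × 225 = 157.5 in
Required I = P_cr·L_e²/(π²E) = 8.400×10^4 × 157.5² / (π² × 1.62×10^6) = 130.3 in⁴
Solid circle: I = πd⁴/64  ⇒  d = (64I/π)^(1/4) = (64×130.3/π)^(1/4) = 7.18 in

d ≈ 7.18 in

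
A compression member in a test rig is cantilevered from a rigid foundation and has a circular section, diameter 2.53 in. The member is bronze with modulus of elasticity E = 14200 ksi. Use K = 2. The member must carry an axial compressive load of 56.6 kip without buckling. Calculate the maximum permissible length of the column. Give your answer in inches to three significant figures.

L_max ≈ 35.3 in

I = πd⁴/64 = π×2.53⁴/64 = 2.011 in⁴
At the buckling limit P_cr = P = 5.660×10^4 lb
From P_cr = π²EI/(K·L)²:  L = (1/K)·√(π²EI/P_cr) = (1/2)·√(π²×1.42×10^7×2.011/5.660×10^4)
L = 35.3 in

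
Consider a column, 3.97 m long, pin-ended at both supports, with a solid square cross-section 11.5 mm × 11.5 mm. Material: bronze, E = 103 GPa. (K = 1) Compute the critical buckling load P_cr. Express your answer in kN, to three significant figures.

I = a⁴/12 = 11.5⁴/12 = 1.458×10^3 mm⁴
I = 1.458×10^3 mm⁴ = 1.458×10^-9 m⁴
Effective length L_e = K·L = 1 × 3.97 = 3.970 m
P_cr = π²EI / L_e² = π² × 103×10⁹ × 1.458×10^-9 / 3.970² = 94.01 N

P_cr ≈ 0.0940 kN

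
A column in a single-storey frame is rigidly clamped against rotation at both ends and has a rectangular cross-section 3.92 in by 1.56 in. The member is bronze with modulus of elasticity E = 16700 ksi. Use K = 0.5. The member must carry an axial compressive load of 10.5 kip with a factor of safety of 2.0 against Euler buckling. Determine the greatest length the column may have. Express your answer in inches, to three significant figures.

Buckling occurs about the weak axis: I_min = h·b³/12 with b = 1.56 in (the shorter side).
I_min = 3.92×1.56³/12 = 1.240 in⁴
Required critical load P_cr = n·P = 2.0 × 10.5 = 21.00 kip = 2.100×10^4 lb
From P_cr = π²EI/(K·L)²:  L = (1/K)·√(π²EI/P_cr) = (1/0.5)·√(π²×1.67×10^7×1.240/2.100×10^4)
L = 197 in

L_max ≈ 197 in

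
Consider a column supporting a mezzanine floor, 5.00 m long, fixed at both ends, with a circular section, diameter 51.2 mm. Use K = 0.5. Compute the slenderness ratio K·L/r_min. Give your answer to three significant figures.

λ ≈ 195

I = πd⁴/64 = π×51.2⁴/64 = 3.373×10^5 mm⁴
A = 2.059×10^3 mm²;  r_min = √(I/A) = √(3.373×10^5/2.059×10^3) = 12.80 mm
L_e = K·L = 0.5 × 5.00 m = 2.500 m = 2500.0 mm
λ = L_e / r_min = 2500.0 / 12.80 = 195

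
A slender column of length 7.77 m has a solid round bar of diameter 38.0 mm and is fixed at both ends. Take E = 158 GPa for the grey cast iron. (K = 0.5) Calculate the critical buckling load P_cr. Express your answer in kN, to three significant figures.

I = πd⁴/64 = π×38.0⁴/64 = 1.024×10^5 mm⁴
I = 1.024×10^5 mm⁴ = 1.024×10^-7 m⁴
Effective length L_e = K·L = 0.5 × 7.77 = 3.885 m
P_cr = π²EI / L_e² = π² × 158×10⁹ × 1.024×10^-7 / 3.885² = 1.057×10^4 N

P_cr ≈ 10.6 kN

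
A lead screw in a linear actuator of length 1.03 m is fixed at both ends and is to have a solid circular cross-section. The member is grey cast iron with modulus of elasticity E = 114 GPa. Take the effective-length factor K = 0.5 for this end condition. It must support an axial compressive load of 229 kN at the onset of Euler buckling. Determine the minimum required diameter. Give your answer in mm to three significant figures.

d ≈ 32.4 mm

L_e = K·L = 0.5 × 1.03 = 0.5150 m
Required I = P_cr·L_e²/(π²E) = 2.290×10^5 × 0.5150² / (π² × 1.14×10^11) = 5.398×10^-8 m⁴
I_req = 5.398×10^4 mm⁴
Solid circle: I = πd⁴/64  ⇒  d = (64I/π)^(1/4) = (64×5.398×10^4/π)^(1/4) = 32.4 mm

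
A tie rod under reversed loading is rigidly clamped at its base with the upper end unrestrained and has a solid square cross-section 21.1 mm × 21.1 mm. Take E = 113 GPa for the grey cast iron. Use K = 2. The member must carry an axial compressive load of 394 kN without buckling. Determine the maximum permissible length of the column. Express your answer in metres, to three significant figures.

I = a⁴/12 = 21.1⁴/12 = 1.652×10^4 mm⁴
I = 1.652×10^-8 m⁴
At the buckling limit P_cr = P = 3.940×10^5 N
From P_cr = π²EI/(K·L)²:  L = (1/K)·√(π²EI/P_cr) = (1/2)·√(π²×1.13×10^11×1.652×10^-8/3.940×10^5)
L = 0.108 m

L_max ≈ 0.108 m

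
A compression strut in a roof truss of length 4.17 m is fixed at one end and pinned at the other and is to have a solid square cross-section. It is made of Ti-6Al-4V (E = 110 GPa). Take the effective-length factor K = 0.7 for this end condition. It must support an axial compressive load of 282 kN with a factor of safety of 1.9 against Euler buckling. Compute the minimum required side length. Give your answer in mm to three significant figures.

Required P_cr = n·P = 1.9 × 282 = 535.8 kN
L_e = K·L = 0.7 × 4.17 = 2.919 m
Required I = P_cr·L_e²/(π²E) = 5.358×10^5 × 2.919² / (π² × 1.10×10^11) = 4.205×10^-6 m⁴
I_req = 4.205×10^6 mm⁴
Solid square: I = a⁴/12  ⇒  a = (12I)^(1/4) = (12×4.205×10^6)^(1/4) = 84.3 mm

a ≈ 84.3 mm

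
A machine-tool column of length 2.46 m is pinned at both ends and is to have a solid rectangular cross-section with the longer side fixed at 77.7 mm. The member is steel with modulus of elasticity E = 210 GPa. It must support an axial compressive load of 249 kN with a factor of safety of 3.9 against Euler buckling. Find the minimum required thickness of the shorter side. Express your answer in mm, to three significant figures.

Required P_cr = n·P = 3.9 × 249 = 971.1 kN
L_e = K·L = 1 × 2.46 = 2.460 m
Required I = P_cr·L_e²/(π²E) = 9.711×10^5 × 2.460² / (π² × 2.10×10^11) = 2.835×10^-6 m⁴
I_req = 2.835×10^6 mm⁴
Rectangle, weak axis: I_min = h·b³/12 with h = 77.7 mm fixed  ⇒  b = (12I/h)^(1/3) = 75.9 mm

b ≈ 75.9 mm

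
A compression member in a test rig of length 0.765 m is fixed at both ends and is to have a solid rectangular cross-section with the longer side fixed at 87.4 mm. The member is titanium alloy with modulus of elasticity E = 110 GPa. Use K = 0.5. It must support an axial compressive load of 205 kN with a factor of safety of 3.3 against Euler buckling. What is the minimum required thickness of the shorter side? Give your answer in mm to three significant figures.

Required P_cr = n·P = 3.3 × 205 = 676.5 kN
L_e = K·L = 0.5 × 0.765 = 0.3825 m
Required I = P_cr·L_e²/(π²E) = 6.765×10^5 × 0.3825² / (π² × 1.10×10^11) = 9.117×10^-8 m⁴
I_req = 9.117×10^4 mm⁴
Rectangle, weak axis: I_min = h·b³/12 with h = 87.4 mm fixed  ⇒  b = (12I/h)^(1/3) = 23.2 mm

b ≈ 23.2 mm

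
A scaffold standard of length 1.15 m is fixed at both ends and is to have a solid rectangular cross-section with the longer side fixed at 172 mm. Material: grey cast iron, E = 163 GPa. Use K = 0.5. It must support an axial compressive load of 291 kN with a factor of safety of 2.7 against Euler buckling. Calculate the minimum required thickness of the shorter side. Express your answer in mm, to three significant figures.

b ≈ 22.4 mm

Required P_cr = n·P = 2.7 × 291 = 785.7 kN
L_e = K·L = 0.5 × 1.15 = 0.5750 m
Required I = P_cr·L_e²/(π²E) = 7.857×10^5 × 0.5750² / (π² × 1.63×10^11) = 1.615×10^-7 m⁴
I_req = 1.615×10^5 mm⁴
Rectangle, weak axis: I_min = h·b³/12 with h = 172 mm fixed  ⇒  b = (12I/h)^(1/3) = 22.4 mm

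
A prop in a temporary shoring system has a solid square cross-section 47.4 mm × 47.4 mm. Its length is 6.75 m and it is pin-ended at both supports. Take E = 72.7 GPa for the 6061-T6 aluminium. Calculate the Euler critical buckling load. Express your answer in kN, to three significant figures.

I = a⁴/12 = 47.4⁴/12 = 4.207×10^5 mm⁴
I = 4.207×10^5 mm⁴ = 4.207×10^-7 m⁴
Effective length L_e = K·L = 1 × 6.75 = 6.750 m
P_cr = π²EI / L_e² = π² × 72.7×10⁹ × 4.207×10^-7 / 6.750² = 6.625×10^3 N

P_cr ≈ 6.62 kN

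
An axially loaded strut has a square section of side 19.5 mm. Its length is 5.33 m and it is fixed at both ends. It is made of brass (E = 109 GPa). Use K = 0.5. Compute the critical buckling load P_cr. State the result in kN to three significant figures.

P_cr ≈ 1.83 kN

I = a⁴/12 = 19.5⁴/12 = 1.205×10^4 mm⁴
I = 1.205×10^4 mm⁴ = 1.205×10^-8 m⁴
Effective length L_e = K·L = 0.5 × 5.33 = 2.665 m
P_cr = π²EI / L_e² = π² × 109×10⁹ × 1.205×10^-8 / 2.665² = 1.825×10^3 N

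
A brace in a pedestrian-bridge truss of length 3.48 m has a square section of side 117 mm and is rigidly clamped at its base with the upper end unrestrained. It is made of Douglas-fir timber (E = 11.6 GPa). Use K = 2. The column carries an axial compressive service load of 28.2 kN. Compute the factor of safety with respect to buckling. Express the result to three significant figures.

n ≈ 1.31

I = a⁴/12 = 117⁴/12 = 1.562×10^7 mm⁴
I = 1.562×10^7 mm⁴ = 1.562×10^-5 m⁴
Effective length L_e = K·L = 2 × 3.48 = 6.960 m
P_cr = π²EI / L_e² = π² × 11.6×10⁹ × 1.562×10^-5 / 6.960² = 3.691×10^4 N
Factor of safety n = P_cr / P = 36.906 / 28.2 = 1.31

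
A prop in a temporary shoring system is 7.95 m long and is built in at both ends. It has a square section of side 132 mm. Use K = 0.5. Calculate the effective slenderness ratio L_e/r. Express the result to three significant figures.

For a square r = a/√12 = 132/√12 = 38.11 mm
L_e = K·L = 0.5 × 7.95 m = 3.975 m = 3975.0 mm
λ = L_e / r_min = 3975.0 / 38.11 = 104

λ ≈ 104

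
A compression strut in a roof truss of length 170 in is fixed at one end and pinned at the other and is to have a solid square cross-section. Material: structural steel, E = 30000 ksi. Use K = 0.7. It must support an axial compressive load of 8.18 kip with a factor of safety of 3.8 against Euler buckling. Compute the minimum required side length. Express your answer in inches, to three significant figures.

Required P_cr = n·P = 3.8 × 8.18 = 31.08 kip
L_e = K·L = 0.7 × 170 = 119.0 in
Required I = P_cr·L_e²/(π²E) = 3.108×10^4 × 119.0² / (π² × 3.00×10^7) = 1.487 in⁴
Solid square: I = a⁴/12  ⇒  a = (12I)^(1/4) = (12×1.487)^(1/4) = 2.06 in

a ≈ 2.06 in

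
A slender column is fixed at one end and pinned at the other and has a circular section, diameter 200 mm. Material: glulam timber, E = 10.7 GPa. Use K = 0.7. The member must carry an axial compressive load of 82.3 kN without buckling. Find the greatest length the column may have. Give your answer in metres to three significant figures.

L_max ≈ 14.3 m

I = πd⁴/64 = π×200⁴/64 = 7.854×10^7 mm⁴
I = 7.854×10^-5 m⁴
At the buckling limit P_cr = P = 8.230×10^4 N
From P_cr = π²EI/(K·L)²:  L = (1/K)·√(π²EI/P_cr) = (1/0.7)·√(π²×1.07×10^10×7.854×10^-5/8.230×10^4)
L = 14.3 m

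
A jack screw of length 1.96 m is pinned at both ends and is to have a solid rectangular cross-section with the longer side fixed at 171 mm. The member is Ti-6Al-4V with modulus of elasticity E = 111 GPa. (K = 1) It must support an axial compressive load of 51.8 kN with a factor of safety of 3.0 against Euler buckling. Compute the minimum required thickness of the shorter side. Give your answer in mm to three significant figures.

Required P_cr = n·P = 3.0 × 51.8 = 155.4 kN
L_e = K·L = 1 × 1.96 = 1.960 m
Required I = P_cr·L_e²/(π²E) = 1.554×10^5 × 1.960² / (π² × 1.11×10^11) = 5.449×10^-7 m⁴
I_req = 5.449×10^5 mm⁴
Rectangle, weak axis: I_min = h·b³/12 with h = 171 mm fixed  ⇒  b = (12I/h)^(1/3) = 33.7 mm

b ≈ 33.7 mm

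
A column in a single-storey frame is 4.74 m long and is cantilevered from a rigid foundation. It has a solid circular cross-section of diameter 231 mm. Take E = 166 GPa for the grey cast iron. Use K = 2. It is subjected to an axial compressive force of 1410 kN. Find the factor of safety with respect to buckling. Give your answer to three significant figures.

n ≈ 1.81

I = πd⁴/64 = π×231⁴/64 = 1.398×10^8 mm⁴
I = 1.398×10^8 mm⁴ = 1.398×10^-4 m⁴
Effective length L_e = K·L = 2 × 4.74 = 9.480 m
P_cr = π²EI / L_e² = π² × 166×10⁹ × 1.398×10^-4 / 9.480² = 2.548×10^6 N
Factor of safety n = P_cr / P = 2548.1 / 1410 = 1.81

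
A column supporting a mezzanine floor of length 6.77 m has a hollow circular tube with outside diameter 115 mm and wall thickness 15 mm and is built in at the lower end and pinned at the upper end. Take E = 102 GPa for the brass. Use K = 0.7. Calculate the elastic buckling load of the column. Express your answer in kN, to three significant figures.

P_cr ≈ 270 kN

Inner diameter d_i = 115 − 2×15 = 85.00 mm
I = π(d_o⁴ − d_i⁴)/64 = π(115⁴ − 85.00⁴)/64 = 6.023×10^6 mm⁴
I = 6.023×10^6 mm⁴ = 6.023×10^-6 m⁴
Effective length L_e = K·L = 0.7 × 6.77 = 4.739 m
P_cr = π²EI / L_e² = π² × 102×10⁹ × 6.023×10^-6 / 4.739² = 2.700×10^5 N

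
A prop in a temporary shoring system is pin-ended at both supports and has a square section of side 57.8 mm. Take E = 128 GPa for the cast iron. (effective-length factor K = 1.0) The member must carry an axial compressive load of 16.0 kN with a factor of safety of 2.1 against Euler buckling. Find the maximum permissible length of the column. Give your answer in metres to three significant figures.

I = a⁴/12 = 57.8⁴/12 = 9.301×10^5 mm⁴
I = 9.301×10^-7 m⁴
Required critical load P_cr = n·P = 2.1 × 16.0 = 33.60 kN = 3.360×10^4 N
From P_cr = π²EI/(K·L)²:  L = (1/K)·√(π²EI/P_cr) = (1/1)·√(π²×1.28×10^11×9.301×10^-7/3.360×10^4)
L = 5.91 m

L_max ≈ 5.91 m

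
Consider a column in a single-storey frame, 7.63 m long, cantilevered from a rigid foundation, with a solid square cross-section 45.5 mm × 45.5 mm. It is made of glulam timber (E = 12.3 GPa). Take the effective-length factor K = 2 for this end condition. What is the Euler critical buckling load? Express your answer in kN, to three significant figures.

I = a⁴/12 = 45.5⁴/12 = 3.572×10^5 mm⁴
I = 3.572×10^5 mm⁴ = 3.572×10^-7 m⁴
Effective length L_e = K·L = 2 × 7.63 = 15.26 m
P_cr = π²EI / L_e² = π² × 12.3×10⁹ × 3.572×10^-7 / 15.26² = 186.2 N

P_cr ≈ 0.186 kN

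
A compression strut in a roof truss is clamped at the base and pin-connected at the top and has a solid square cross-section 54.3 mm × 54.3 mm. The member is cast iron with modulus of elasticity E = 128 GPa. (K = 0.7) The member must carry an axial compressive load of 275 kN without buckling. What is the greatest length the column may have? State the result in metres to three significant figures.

I = a⁴/12 = 54.3⁴/12 = 7.245×10^5 mm⁴
I = 7.245×10^-7 m⁴
At the buckling limit P_cr = P = 2.750×10^5 N
From P_cr = π²EI/(K·L)²:  L = (1/K)·√(π²EI/P_cr) = (1/0.7)·√(π²×1.28×10^11×7.245×10^-7/2.750×10^5)
L = 2.61 m

L_max ≈ 2.61 m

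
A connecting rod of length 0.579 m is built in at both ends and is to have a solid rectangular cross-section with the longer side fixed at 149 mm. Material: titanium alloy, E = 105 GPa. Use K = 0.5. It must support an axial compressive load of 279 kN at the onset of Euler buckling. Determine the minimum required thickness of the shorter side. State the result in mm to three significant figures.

L_e = K·L = 0.5 × 0.579 = 0.2895 m
Required I = P_cr·L_e²/(π²E) = 2.790×10^5 × 0.2895² / (π² × 1.05×10^11) = 2.256×10^-8 m⁴
I_req = 2.256×10^4 mm⁴
Rectangle, weak axis: I_min = h·b³/12 with h = 149 mm fixed  ⇒  b = (12I/h)^(1/3) = 12.2 mm

b ≈ 12.2 mm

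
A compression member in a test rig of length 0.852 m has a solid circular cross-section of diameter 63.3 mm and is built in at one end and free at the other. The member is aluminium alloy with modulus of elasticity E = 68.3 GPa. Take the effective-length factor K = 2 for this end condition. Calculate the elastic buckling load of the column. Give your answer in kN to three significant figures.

I = πd⁴/64 = π×63.3⁴/64 = 7.881×10^5 mm⁴
I = 7.881×10^5 mm⁴ = 7.881×10^-7 m⁴
Effective length L_e = K·L = 2 × 0.852 = 1.704 m
P_cr = π²EI / L_e² = π² × 68.3×10⁹ × 7.881×10^-7 / 1.704² = 1.830×10^5 N

P_cr ≈ 183 kN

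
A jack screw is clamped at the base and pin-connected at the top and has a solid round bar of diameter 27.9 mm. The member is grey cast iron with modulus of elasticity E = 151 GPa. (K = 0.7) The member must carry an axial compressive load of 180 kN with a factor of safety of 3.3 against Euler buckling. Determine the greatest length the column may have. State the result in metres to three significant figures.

L_max ≈ 0.390 m

I = πd⁴/64 = π×27.9⁴/64 = 2.974×10^4 mm⁴
I = 2.974×10^-8 m⁴
Required critical load P_cr = n·P = 3.3 × 180 = 594.0 kN = 5.940×10^5 N
From P_cr = π²EI/(K·L)²:  L = (1/K)·√(π²EI/P_cr) = (1/0.7)·√(π²×1.51×10^11×2.974×10^-8/5.940×10^5)
L = 0.390 m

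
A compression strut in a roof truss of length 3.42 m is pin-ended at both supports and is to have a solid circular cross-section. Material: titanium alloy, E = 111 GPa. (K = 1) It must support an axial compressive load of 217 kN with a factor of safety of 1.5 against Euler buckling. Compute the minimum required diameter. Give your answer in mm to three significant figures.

Required P_cr = n·P = 1.5 × 217 = 325.5 kN
L_e = K·L = 1 × 3.42 = 3.420 m
Required I = P_cr·L_e²/(π²E) = 3.255×10^5 × 3.420² / (π² × 1.11×10^11) = 3.475×10^-6 m⁴
I_req = 3.475×10^6 mm⁴
Solid circle: I = πd⁴/64  ⇒  d = (64I/π)^(1/4) = (64×3.475×10^6/π)^(1/4) = 91.7 mm

d ≈ 91.7 mm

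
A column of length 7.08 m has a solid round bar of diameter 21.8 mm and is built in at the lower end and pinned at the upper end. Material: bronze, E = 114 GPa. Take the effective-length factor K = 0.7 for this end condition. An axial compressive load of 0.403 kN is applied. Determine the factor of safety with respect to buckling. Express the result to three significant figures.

n ≈ 1.26

I = πd⁴/64 = π×21.8⁴/64 = 1.109×10^4 mm⁴
I = 1.109×10^4 mm⁴ = 1.109×10^-8 m⁴
Effective length L_e = K·L = 0.7 × 7.08 = 4.956 m
P_cr = π²EI / L_e² = π² × 114×10⁹ × 1.109×10^-8 / 4.956² = 507.9 N
Factor of safety n = P_cr / P = 0.50785 / 0.403 = 1.26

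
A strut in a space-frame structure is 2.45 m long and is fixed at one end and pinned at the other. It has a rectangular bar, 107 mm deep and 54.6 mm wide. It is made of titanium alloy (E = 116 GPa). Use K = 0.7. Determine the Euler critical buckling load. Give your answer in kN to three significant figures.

P_cr ≈ 565 kN

Buckling occurs about the weak axis: I_min = h·b³/12 with b = 54.6 mm (the shorter side).
I_min = 107×54.6³/12 = 1.451×10^6 mm⁴
I = 1.451×10^6 mm⁴ = 1.451×10^-6 m⁴
Effective length L_e = K·L = 0.7 × 2.45 = 1.715 m
P_cr = π²EI / L_e² = π² × 116×10⁹ × 1.451×10^-6 / 1.715² = 5.649×10^5 N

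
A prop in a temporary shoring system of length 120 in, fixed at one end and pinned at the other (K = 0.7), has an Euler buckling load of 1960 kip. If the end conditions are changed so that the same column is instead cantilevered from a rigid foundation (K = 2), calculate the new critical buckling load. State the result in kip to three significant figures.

P_cr ∝ 1/K², so P_cr,new = P_cr,old × (K_old/K_new)² = 1960 × (0.7/2)²
= 1960 × 0.1225 = 240 kip

P_cr ≈ 240 kip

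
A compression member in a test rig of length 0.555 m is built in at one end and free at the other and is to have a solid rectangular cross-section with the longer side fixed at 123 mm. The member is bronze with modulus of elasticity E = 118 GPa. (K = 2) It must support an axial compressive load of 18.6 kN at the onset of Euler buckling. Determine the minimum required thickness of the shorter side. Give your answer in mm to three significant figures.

b ≈ 12.4 mm

L_e = K·L = 2 × 0.555 = 1.110 m
Required I = P_cr·L_e²/(π²E) = 1.860×10^4 × 1.110² / (π² × 1.18×10^11) = 1.968×10^-8 m⁴
I_req = 1.968×10^4 mm⁴
Rectangle, weak axis: I_min = h·b³/12 with h = 123 mm fixed  ⇒  b = (12I/h)^(1/3) = 12.4 mm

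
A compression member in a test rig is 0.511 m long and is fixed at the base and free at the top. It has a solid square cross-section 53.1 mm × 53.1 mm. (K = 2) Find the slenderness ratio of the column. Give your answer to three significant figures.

λ ≈ 66.7

For a square r = a/√12 = 53.1/√12 = 15.33 mm
L_e = K·L = 2 × 0.511 m = 1.022 m = 1022.0 mm
λ = L_e / r_min = 1022.0 / 15.33 = 66.7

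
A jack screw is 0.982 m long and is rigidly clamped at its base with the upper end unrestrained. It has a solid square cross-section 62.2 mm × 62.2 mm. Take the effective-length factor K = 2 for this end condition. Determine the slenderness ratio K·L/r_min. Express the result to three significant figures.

λ ≈ 109

For a square r = a/√12 = 62.2/√12 = 17.96 mm
L_e = K·L = 2 × 0.982 m = 1.964 m = 1964.0 mm
λ = L_e / r_min = 1964.0 / 17.96 = 109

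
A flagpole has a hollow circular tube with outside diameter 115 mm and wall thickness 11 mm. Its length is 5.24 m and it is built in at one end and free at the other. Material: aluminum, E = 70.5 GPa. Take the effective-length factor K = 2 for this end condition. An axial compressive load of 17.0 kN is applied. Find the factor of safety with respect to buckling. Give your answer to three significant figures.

Inner diameter d_i = 115 − 2×11 = 93.00 mm
I = π(d_o⁴ − d_i⁴)/64 = π(115⁴ − 93.00⁴)/64 = 4.913×10^6 mm⁴
I = 4.913×10^6 mm⁴ = 4.913×10^-6 m⁴
Effective length L_e = K·L = 2 × 5.24 = 10.48 m
P_cr = π²EI / L_e² = π² × 70.5×10⁹ × 4.913×10^-6 / 10.48² = 3.113×10^4 N
Factor of safety n = P_cr / P = 31.128 / 17.0 = 1.83

n ≈ 1.83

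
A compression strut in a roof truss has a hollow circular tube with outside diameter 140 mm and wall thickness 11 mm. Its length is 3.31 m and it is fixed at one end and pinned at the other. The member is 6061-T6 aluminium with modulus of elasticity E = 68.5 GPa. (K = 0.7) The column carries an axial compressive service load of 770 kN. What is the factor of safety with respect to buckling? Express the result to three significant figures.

Inner diameter d_i = 140 − 2×11 = 118.0 mm
I = π(d_o⁴ − d_i⁴)/64 = π(140⁴ − 118.0⁴)/64 = 9.340×10^6 mm⁴
I = 9.340×10^6 mm⁴ = 9.340×10^-6 m⁴
Effective length L_e = K·L = 0.7 × 3.31 = 2.317 m
P_cr = π²EI / L_e² = π² × 68.5×10⁹ × 9.340×10^-6 / 2.317² = 1.176×10^6 N
Factor of safety n = P_cr / P = 1176.3 / 770 = 1.53

n ≈ 1.53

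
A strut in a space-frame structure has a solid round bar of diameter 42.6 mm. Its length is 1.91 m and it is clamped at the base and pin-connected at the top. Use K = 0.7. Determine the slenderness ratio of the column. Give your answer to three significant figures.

I = πd⁴/64 = π×42.6⁴/64 = 1.617×10^5 mm⁴
A = 1.425×10^3 mm²;  r_min = √(I/A) = √(1.617×10^5/1.425×10^3) = 10.65 mm
L_e = K·L = 0.7 × 1.91 m = 1.337 m = 1337.0 mm
λ = L_e / r_min = 1337.0 / 10.65 = 126

λ ≈ 126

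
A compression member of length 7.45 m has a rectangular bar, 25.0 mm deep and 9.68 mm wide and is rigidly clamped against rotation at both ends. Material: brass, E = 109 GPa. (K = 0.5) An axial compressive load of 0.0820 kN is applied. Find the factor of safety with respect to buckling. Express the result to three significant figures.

n ≈ 1.79

Buckling occurs about the weak axis: I_min = h·b³/12 with b = 9.68 mm (the shorter side).
I_min = 25.0×9.68³/12 = 1.890×10^3 mm⁴
I = 1.890×10^3 mm⁴ = 1.890×10^-9 m⁴
Effective length L_e = K·L = 0.5 × 7.45 = 3.725 m
P_cr = π²EI / L_e² = π² × 109×10⁹ × 1.890×10^-9 / 3.725² = 146.5 N
Factor of safety n = P_cr / P = 0.14651 / 0.0820 = 1.79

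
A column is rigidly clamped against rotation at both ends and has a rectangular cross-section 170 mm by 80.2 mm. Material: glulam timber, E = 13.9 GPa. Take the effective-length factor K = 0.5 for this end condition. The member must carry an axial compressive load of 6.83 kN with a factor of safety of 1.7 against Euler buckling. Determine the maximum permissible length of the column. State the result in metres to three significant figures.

Buckling occurs about the weak axis: I_min = h·b³/12 with b = 80.2 mm (the shorter side).
I_min = 170×80.2³/12 = 7.308×10^6 mm⁴
I = 7.308×10^-6 m⁴
Required critical load P_cr = n·P = 1.7 × 6.83 = 11.61 kN = 1.161×10^4 N
From P_cr = π²EI/(K·L)²:  L = (1/K)·√(π²EI/P_cr) = (1/0.5)·√(π²×1.39×10^10×7.308×10^-6/1.161×10^4)
L = 18.6 m

L_max ≈ 18.6 m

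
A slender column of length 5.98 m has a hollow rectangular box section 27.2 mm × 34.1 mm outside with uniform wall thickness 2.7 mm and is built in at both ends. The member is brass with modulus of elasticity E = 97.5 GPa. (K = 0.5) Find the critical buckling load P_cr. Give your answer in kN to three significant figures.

Inner dimensions: h_i = 34.1 − 2×2.7 = 28.70 mm, b_i = 27.2 − 2×2.7 = 21.80 mm
Weak-axis I_min = (h_o·b_o³ − h_i·b_i³)/12 with b_o = 27.2, b_i = 21.80 mm (shorter outer/inner sides).
I_min = (34.1×27.2³ − 28.70×21.80³)/12 = 3.241×10^4 mm⁴
I = 3.241×10^4 mm⁴ = 3.241×10^-8 m⁴
Effective length L_e = K·L = 0.5 × 5.98 = 2.990 m
P_cr = π²EI / L_e² = π² × 97.5×10⁹ × 3.241×10^-8 / 2.990² = 3.488×10^3 N

P_cr ≈ 3.49 kN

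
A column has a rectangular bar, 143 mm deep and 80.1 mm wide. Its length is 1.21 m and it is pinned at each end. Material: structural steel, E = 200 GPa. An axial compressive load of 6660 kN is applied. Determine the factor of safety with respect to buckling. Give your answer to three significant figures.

n ≈ 1.24

Buckling occurs about the weak axis: I_min = h·b³/12 with b = 80.1 mm (the shorter side).
I_min = 143×80.1³/12 = 6.124×10^6 mm⁴
I = 6.124×10^6 mm⁴ = 6.124×10^-6 m⁴
Effective length L_e = K·L = 1 × 1.21 = 1.210 m
P_cr = π²EI / L_e² = π² × 200×10⁹ × 6.124×10^-6 / 1.210² = 8.257×10^6 N
Factor of safety n = P_cr / P = 8256.8 / 6660 = 1.24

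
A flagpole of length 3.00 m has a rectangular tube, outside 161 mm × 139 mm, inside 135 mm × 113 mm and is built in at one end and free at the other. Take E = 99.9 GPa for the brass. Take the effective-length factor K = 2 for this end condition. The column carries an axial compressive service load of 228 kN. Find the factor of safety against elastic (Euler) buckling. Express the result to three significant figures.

n ≈ 2.38

Weak-axis I_min = (h_o·b_o³ − h_i·b_i³)/12 with b_o = 139, b_i = 113.0 mm (shorter outer/inner sides).
I_min = (161×139³ − 135.0×113.0³)/12 = 1.980×10^7 mm⁴
I = 1.980×10^7 mm⁴ = 1.980×10^-5 m⁴
Effective length L_e = K·L = 2 × 3.00 = 6.000 m
P_cr = π²EI / L_e² = π² × 99.9×10⁹ × 1.980×10^-5 / 6.000² = 5.423×10^5 N
Factor of safety n = P_cr / P = 542.27 / 228 = 2.38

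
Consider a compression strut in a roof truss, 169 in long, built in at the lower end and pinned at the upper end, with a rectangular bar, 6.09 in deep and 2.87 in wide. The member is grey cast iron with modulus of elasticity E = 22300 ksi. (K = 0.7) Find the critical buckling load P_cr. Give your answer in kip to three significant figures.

Buckling occurs about the weak axis: I_min = h·b³/12 with b = 2.87 in (the shorter side).
I_min = 6.09×2.87³/12 = 12.00 in⁴
Effective length L_e = K·L = 0.7 × 169 = 118.3 in
P_cr = π²EI / L_e² = π² × 22300×10³ × 12.00 / 118.3² = 1.887×10^5 lb

P_cr ≈ 189 kip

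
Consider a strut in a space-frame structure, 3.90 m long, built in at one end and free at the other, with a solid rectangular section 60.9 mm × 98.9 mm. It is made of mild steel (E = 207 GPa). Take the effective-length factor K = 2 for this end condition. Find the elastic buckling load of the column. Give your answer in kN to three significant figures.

Buckling occurs about the weak axis: I_min = h·b³/12 with b = 60.9 mm (the shorter side).
I_min = 98.9×60.9³/12 = 1.862×10^6 mm⁴
I = 1.862×10^6 mm⁴ = 1.862×10^-6 m⁴
Effective length L_e = K·L = 2 × 3.90 = 7.800 m
P_cr = π²EI / L_e² = π² × 207×10⁹ × 1.862×10^-6 / 7.800² = 6.251×10^4 N

P_cr ≈ 62.5 kN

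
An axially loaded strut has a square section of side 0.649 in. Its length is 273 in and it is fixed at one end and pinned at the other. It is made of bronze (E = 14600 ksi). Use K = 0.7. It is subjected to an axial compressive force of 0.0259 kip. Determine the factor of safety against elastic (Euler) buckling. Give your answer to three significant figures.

n ≈ 2.25

I = a⁴/12 = 0.649⁴/12 = 1.478×10^-2 in⁴
Effective length L_e = K·L = 0.7 × 273 = 191.1 in
P_cr = π²EI / L_e² = π² × 14600×10³ × 1.478×10^-2 / 191.1² = 58.33 lb
Factor of safety n = P_cr / P = 0.058335 / 0.0259 = 2.25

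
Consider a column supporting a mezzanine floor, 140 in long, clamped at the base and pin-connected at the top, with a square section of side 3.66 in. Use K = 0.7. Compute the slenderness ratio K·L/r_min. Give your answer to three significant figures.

For a square r = a/√12 = 3.66/√12 = 1.057 in
L_e = K·L = 0.7 × 140 = 98.00 in
λ = L_e / r_min = 98.000 / 1.057 = 92.8

λ ≈ 92.8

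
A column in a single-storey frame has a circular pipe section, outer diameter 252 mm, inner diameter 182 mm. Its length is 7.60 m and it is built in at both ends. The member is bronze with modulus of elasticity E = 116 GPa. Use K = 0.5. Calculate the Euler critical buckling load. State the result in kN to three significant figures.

P_cr ≈ 11400 kN

d_o = 252 mm, d_i = 182 mm
I = π(d_o⁴ − d_i⁴)/64 = π(252⁴ − 182.0⁴)/64 = 1.441×10^8 mm⁴
I = 1.441×10^8 mm⁴ = 1.441×10^-4 m⁴
Effective length L_e = K·L = 0.5 × 7.60 = 3.800 m
P_cr = π²EI / L_e² = π² × 116×10⁹ × 1.441×10^-4 / 3.800² = 1.142×10^7 N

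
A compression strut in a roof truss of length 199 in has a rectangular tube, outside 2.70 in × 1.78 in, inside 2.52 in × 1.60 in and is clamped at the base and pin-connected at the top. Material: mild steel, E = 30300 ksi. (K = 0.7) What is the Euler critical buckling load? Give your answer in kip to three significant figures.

Weak-axis I_min = (h_o·b_o³ − h_i·b_i³)/12 with b_o = 1.78, b_i = 1.600 in (shorter outer/inner sides).
I_min = (2.70×1.78³ − 2.520×1.600³)/12 = 0.4088 in⁴
Effective length L_e = K·L = 0.7 × 199 = 139.3 in
P_cr = π²EI / L_e² = π² × 30300×10³ × 0.4088 / 139.3² = 6.300×10^3 lb

P_cr ≈ 6.30 kip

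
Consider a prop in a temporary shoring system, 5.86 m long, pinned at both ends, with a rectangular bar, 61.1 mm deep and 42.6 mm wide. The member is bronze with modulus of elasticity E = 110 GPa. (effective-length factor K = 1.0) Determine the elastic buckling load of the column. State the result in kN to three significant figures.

P_cr ≈ 12.4 kN

Buckling occurs about the weak axis: I_min = h·b³/12 with b = 42.6 mm (the shorter side).
I_min = 61.1×42.6³/12 = 3.936×10^5 mm⁴
I = 3.936×10^5 mm⁴ = 3.936×10^-7 m⁴
Effective length L_e = K·L = 1 × 5.86 = 5.860 m
P_cr = π²EI / L_e² = π² × 110×10⁹ × 3.936×10^-7 / 5.860² = 1.244×10^4 N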